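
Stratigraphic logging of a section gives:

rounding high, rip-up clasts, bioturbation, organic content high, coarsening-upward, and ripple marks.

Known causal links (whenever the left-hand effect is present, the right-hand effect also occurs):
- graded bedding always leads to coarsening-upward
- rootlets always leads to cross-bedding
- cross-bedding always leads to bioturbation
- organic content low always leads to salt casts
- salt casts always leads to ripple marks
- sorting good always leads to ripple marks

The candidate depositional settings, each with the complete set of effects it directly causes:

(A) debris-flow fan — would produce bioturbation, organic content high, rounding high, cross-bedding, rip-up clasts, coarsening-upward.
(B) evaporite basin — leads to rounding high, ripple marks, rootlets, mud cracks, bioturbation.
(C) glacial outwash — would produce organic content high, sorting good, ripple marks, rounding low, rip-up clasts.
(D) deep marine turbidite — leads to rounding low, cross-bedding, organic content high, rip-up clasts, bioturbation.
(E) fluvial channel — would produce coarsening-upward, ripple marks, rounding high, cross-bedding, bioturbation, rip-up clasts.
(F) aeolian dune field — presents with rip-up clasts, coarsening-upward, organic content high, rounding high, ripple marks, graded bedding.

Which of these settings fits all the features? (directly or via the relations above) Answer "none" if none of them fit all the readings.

none

For each candidate, compare predicted effects to what was observed:
(A) debris-flow fan — does not account for ripple marks
(B) evaporite basin — does not account for rip-up clasts, organic content high, coarsening-upward
(C) glacial outwash — rounding high -; rip-up clasts +; bioturbation -; organic content high +; coarsening-upward -; ripple marks +
(D) deep marine turbidite — rounding high -; rip-up clasts +; bioturbation +; organic content high +; coarsening-upward -; ripple marks -
(E) fluvial channel — does not account for organic content high
(F) aeolian dune field — does not account for bioturbation
Every candidate fails on at least one observation.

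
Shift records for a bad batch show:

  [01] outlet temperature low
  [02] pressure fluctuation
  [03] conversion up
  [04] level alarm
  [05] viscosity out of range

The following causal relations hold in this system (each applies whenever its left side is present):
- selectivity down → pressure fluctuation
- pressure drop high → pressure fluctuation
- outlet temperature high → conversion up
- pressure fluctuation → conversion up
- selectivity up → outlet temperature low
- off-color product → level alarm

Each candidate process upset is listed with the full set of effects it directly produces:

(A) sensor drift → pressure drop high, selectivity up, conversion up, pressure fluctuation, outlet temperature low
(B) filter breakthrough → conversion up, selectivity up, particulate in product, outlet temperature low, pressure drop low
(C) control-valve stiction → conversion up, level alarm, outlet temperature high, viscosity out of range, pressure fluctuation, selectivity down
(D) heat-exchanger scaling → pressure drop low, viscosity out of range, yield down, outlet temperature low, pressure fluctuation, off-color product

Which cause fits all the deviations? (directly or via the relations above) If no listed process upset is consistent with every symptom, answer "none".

D

Per-candidate check:
(A) sensor drift — outlet temperature low ✓; pressure fluctuation ✓; conversion up ✓; level alarm ✗; viscosity out of range ✗
(B) filter breakthrough — does not account for pressure fluctuation, level alarm, viscosity out of range
(C) control-valve stiction — fails on outlet temperature low (predicts outlet temperature high, not outlet temperature low)
(D) heat-exchanger scaling — accounts for every observation (conversion up via pressure fluctuation → conversion up)
(D) alone accounts for all the evidence.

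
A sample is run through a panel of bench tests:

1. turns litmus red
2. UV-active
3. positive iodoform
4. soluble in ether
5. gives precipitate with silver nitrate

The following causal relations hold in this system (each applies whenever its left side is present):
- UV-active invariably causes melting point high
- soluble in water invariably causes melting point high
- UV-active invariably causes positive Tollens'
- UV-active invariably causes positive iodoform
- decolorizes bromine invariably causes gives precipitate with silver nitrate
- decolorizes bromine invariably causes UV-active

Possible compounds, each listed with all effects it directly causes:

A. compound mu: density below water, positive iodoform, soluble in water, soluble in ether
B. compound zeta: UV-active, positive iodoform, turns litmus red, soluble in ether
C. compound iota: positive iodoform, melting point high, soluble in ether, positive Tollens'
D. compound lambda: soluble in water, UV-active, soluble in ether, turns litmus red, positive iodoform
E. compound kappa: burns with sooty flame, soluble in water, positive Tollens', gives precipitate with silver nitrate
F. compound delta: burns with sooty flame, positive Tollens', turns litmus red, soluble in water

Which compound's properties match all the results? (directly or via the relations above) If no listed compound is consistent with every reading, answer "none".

none

Per-candidate check:
(A) compound mu — turns litmus red -; UV-active -; positive iodoform +; soluble in ether +; gives precipitate with silver nitrate -
(B) compound zeta — turns litmus red +; UV-active +; positive iodoform +; soluble in ether +; gives precipitate with silver nitrate -
(C) compound iota — turns litmus red -; UV-active -; positive iodoform +; soluble in ether +; gives precipitate with silver nitrate -
(D) compound lambda — turns litmus red +; UV-active +; positive iodoform +; soluble in ether +; gives precipitate with silver nitrate -
(E) compound kappa — turns litmus red -; UV-active -; positive iodoform -; soluble in ether -; gives precipitate with silver nitrate +
(F) compound delta — does not account for UV-active, positive iodoform, soluble in ether, gives precipitate with silver nitrate
Every candidate fails on at least one observation.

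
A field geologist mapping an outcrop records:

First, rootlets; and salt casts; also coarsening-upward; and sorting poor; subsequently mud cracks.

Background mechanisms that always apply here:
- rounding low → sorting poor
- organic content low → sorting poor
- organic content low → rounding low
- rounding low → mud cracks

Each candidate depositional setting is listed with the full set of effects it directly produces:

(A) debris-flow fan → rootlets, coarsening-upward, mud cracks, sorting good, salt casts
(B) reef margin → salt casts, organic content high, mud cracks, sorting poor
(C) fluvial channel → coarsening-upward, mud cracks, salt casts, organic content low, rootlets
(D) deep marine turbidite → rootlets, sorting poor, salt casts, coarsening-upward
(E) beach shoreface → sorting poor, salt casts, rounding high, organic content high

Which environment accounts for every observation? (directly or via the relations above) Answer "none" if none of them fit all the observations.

Checking each candidate against the observations:
(A) debris-flow fan — fails on sorting poor (predicts sorting good, not sorting poor)
(B) reef margin — rootlets ✗; salt casts ✓; coarsening-upward ✗; sorting poor ✓; mud cracks ✓
(C) fluvial channel — accounts for every observation (sorting poor by organic content low → sorting poor)
(D) deep marine turbidite — rootlets ✓; salt casts ✓; coarsening-upward ✓; sorting poor ✓; mud cracks ✗
(E) beach shoreface — rootlets ✗; salt casts ✓; coarsening-upward ✗; sorting poor ✓; mud cracks ✗
(C) alone accounts for all the evidence.

C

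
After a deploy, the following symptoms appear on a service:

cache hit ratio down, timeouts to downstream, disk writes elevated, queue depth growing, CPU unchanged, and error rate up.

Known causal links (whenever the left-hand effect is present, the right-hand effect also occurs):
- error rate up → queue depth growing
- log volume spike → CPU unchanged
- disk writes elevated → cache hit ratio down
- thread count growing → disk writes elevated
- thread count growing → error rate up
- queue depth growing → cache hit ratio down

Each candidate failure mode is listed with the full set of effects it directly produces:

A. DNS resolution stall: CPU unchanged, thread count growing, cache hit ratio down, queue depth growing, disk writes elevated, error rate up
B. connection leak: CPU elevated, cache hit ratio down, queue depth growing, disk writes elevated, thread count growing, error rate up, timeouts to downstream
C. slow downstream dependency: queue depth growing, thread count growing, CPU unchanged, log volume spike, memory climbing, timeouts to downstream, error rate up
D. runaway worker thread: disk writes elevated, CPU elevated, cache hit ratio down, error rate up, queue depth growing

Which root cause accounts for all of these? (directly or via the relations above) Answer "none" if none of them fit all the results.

C

For each candidate, compare predicted effects to what was observed:
(A) DNS resolution stall — cache hit ratio down ✓; timeouts to downstream ✗; disk writes elevated ✓; queue depth growing ✓; CPU unchanged ✓; error rate up ✓
(B) connection leak — cache hit ratio down ✓; timeouts to downstream ✓; disk writes elevated ✓; queue depth growing ✓; CPU unchanged ✗; error rate up ✓
(C) slow downstream dependency — accounts for every observation (cache hit ratio down via queue depth growing → cache hit ratio down)
(D) runaway worker thread — fails on timeouts to downstream, CPU unchanged (predicts CPU elevated, not CPU unchanged)
(C) alone accounts for all the evidence.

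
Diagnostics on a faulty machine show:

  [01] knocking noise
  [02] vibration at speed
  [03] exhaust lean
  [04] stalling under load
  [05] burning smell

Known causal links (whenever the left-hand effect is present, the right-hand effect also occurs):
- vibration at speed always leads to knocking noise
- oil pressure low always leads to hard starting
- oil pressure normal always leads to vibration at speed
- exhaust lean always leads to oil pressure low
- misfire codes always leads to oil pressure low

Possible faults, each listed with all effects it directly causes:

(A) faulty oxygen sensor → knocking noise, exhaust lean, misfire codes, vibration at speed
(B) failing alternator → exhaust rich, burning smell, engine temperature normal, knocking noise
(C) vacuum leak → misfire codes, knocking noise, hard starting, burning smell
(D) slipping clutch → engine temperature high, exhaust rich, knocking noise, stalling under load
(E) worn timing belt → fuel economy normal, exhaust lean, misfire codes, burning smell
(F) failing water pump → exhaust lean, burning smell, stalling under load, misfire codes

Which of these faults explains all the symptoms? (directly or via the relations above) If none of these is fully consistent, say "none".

Testing each hypothesis:
(A) faulty oxygen sensor — knocking noise +; vibration at speed +; exhaust lean +; stalling under load -; burning smell -
(B) failing alternator — fails on vibration at speed, exhaust lean, stalling under load (predicts exhaust rich, not exhaust lean)
(C) vacuum leak — does not account for vibration at speed, exhaust lean, stalling under load
(D) slipping clutch — fails on vibration at speed, exhaust lean, burning smell (predicts exhaust rich, not exhaust lean)
(E) worn timing belt — knocking noise -; vibration at speed -; exhaust lean +; stalling under load -; burning smell +
(F) failing water pump — knocking noise -; vibration at speed -; exhaust lean +; stalling under load +; burning smell +
No candidate is consistent with all observations.

none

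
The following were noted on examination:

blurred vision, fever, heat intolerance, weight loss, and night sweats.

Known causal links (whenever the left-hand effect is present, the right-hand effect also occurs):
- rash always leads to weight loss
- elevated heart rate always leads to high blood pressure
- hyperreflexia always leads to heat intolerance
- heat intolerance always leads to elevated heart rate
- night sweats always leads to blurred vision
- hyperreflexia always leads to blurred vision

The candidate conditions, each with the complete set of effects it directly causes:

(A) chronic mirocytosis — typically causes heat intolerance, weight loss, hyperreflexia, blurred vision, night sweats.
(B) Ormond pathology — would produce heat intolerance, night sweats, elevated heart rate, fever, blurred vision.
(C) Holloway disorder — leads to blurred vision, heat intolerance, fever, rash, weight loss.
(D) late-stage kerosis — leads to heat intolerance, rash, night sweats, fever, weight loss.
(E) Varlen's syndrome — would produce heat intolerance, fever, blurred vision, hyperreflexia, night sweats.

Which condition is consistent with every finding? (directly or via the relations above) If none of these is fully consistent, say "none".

D

For each candidate, compare predicted effects to what was observed:
(A) chronic mirocytosis — blurred vision yes; fever NO; heat intolerance yes; weight loss yes; night sweats yes
(B) Ormond pathology — does not account for weight loss
(C) Holloway disorder — does not account for night sweats
(D) late-stage kerosis — blurred vision yes (by night sweats → blurred vision); fever yes; heat intolerance yes; weight loss yes; night sweats yes
(E) Varlen's syndrome — blurred vision yes; fever yes; heat intolerance yes; weight loss NO; night sweats yes
(D) is the only candidate with no mismatches.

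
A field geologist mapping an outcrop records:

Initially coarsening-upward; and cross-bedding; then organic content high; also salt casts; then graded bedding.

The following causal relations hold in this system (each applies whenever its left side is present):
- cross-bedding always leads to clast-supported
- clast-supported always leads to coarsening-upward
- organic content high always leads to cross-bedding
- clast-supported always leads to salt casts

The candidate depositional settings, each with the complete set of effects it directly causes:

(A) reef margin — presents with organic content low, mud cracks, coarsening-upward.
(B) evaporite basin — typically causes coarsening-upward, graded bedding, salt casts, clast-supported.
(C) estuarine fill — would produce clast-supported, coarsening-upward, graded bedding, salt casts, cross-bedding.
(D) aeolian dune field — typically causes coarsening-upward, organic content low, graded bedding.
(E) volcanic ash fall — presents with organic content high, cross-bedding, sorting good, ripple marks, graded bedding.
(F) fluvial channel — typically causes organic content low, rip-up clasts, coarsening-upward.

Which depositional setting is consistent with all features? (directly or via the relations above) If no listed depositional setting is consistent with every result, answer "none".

E

Per-candidate check:
(A) reef margin — fails on cross-bedding, organic content high, salt casts, graded bedding (predicts organic content low, not organic content high)
(B) evaporite basin — coarsening-upward yes; cross-bedding NO; organic content high NO; salt casts yes; graded bedding yes
(C) estuarine fill — does not account for organic content high
(D) aeolian dune field — coarsening-upward yes; cross-bedding NO; organic content high NO; salt casts NO; graded bedding yes
(E) volcanic ash fall — accounts for every observation (coarsening-upward by cross-bedding → clast-supported → coarsening-upward)
(F) fluvial channel — coarsening-upward yes; cross-bedding NO; organic content high NO; salt casts NO; graded bedding NO
(E) is the only candidate with no mismatches.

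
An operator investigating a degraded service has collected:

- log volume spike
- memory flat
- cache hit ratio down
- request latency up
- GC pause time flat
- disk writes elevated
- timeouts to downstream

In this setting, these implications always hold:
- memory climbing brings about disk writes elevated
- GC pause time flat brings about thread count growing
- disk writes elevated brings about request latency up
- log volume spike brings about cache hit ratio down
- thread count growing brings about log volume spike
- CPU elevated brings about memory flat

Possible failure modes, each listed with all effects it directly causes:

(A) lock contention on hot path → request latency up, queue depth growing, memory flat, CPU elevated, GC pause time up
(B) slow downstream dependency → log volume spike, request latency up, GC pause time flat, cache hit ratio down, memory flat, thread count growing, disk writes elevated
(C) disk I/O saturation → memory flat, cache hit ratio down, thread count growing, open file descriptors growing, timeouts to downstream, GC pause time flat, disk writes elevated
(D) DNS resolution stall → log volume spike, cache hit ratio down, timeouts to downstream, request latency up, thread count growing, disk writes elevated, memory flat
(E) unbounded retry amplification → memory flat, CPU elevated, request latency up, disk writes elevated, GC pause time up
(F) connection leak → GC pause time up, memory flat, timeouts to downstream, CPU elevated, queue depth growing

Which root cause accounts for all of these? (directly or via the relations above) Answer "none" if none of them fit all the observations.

Checking each candidate against the observations:
(A) lock contention on hot path — log volume spike -; memory flat +; cache hit ratio down -; request latency up +; GC pause time flat -; disk writes elevated -; timeouts to downstream -
(B) slow downstream dependency — log volume spike +; memory flat +; cache hit ratio down +; request latency up +; GC pause time flat +; disk writes elevated +; timeouts to downstream -
(C) disk I/O saturation — accounts for every observation (log volume spike by thread count growing → log volume spike)
(D) DNS resolution stall — does not account for GC pause time flat
(E) unbounded retry amplification — log volume spike -; memory flat +; cache hit ratio down -; request latency up +; GC pause time flat -; disk writes elevated +; timeouts to downstream -
(F) connection leak — log volume spike -; memory flat +; cache hit ratio down -; request latency up -; GC pause time flat -; disk writes elevated -; timeouts to downstream +
Only (C) is consistent with every observation.

C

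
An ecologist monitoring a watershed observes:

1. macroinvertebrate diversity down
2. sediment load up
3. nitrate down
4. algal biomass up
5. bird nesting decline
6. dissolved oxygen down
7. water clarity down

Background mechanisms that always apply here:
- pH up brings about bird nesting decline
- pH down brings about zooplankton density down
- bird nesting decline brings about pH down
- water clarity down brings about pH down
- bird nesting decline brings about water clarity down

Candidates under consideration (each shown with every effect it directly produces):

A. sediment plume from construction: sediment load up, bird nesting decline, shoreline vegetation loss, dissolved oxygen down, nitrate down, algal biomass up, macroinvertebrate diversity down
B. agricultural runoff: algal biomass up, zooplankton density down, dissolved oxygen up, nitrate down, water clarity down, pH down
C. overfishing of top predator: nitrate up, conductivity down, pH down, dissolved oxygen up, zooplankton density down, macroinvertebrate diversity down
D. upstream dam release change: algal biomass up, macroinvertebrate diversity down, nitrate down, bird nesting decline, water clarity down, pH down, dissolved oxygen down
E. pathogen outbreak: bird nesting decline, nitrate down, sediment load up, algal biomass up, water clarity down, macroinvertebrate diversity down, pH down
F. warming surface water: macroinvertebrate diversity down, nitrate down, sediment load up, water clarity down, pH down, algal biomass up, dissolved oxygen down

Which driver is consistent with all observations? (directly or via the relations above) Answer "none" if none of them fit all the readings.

Testing each hypothesis:
(A) sediment plume from construction — accounts for every observation (water clarity down by bird nesting decline → water clarity down)
(B) agricultural runoff — fails on macroinvertebrate diversity down, sediment load up, bird nesting decline, dissolved oxygen down (predicts dissolved oxygen up, not dissolved oxygen down)
(C) overfishing of top predator — macroinvertebrate diversity down yes; sediment load up NO; nitrate down NO; algal biomass up NO; bird nesting decline NO; dissolved oxygen down NO; water clarity down NO
(D) upstream dam release change — does not account for sediment load up
(E) pathogen outbreak — macroinvertebrate diversity down yes; sediment load up yes; nitrate down yes; algal biomass up yes; bird nesting decline yes; dissolved oxygen down NO; water clarity down yes
(F) warming surface water — does not account for bird nesting decline
(A) alone accounts for all the evidence.

A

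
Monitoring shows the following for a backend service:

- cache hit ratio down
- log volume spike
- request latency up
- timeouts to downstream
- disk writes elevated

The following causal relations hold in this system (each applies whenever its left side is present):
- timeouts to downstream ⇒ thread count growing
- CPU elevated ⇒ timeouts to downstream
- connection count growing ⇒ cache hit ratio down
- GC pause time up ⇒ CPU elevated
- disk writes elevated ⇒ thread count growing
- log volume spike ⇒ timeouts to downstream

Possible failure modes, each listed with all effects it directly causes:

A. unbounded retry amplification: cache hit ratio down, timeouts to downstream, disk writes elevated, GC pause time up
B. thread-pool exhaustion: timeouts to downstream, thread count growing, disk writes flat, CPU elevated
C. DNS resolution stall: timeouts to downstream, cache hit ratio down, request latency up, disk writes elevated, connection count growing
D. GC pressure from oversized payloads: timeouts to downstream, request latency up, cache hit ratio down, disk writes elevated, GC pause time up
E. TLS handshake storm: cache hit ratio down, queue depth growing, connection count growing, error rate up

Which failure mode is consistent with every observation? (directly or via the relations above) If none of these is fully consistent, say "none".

none

Testing each hypothesis:
(A) unbounded retry amplification — cache hit ratio down match; log volume spike miss; request latency up miss; timeouts to downstream match; disk writes elevated match
(B) thread-pool exhaustion — cache hit ratio down miss; log volume spike miss; request latency up miss; timeouts to downstream match; disk writes elevated miss
(C) DNS resolution stall — cache hit ratio down match; log volume spike miss; request latency up match; timeouts to downstream match; disk writes elevated match
(D) GC pressure from oversized payloads — cache hit ratio down match; log volume spike miss; request latency up match; timeouts to downstream match; disk writes elevated match
(E) TLS handshake storm — does not account for log volume spike, request latency up, timeouts to downstream, disk writes elevated
No candidate is consistent with all observations.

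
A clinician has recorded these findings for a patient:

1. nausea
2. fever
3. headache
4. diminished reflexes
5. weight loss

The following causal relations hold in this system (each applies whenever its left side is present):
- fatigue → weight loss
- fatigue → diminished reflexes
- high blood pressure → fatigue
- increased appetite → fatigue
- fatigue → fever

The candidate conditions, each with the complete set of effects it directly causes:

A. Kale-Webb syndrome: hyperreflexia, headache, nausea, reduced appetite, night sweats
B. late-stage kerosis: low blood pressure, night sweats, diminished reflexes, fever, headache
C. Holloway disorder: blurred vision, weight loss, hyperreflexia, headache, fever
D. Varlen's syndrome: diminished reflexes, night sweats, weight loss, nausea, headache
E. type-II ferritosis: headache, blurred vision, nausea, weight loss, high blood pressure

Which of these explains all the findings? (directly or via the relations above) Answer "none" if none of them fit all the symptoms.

E

For each candidate, compare predicted effects to what was observed:
(A) Kale-Webb syndrome — nausea +; fever -; headache +; diminished reflexes -; weight loss -
(B) late-stage kerosis — does not account for nausea, weight loss
(C) Holloway disorder — nausea -; fever +; headache +; diminished reflexes -; weight loss +
(D) Varlen's syndrome — does not account for fever
(E) type-II ferritosis — accounts for every observation (fever via high blood pressure → fatigue → fever)
Only (E) is consistent with every observation.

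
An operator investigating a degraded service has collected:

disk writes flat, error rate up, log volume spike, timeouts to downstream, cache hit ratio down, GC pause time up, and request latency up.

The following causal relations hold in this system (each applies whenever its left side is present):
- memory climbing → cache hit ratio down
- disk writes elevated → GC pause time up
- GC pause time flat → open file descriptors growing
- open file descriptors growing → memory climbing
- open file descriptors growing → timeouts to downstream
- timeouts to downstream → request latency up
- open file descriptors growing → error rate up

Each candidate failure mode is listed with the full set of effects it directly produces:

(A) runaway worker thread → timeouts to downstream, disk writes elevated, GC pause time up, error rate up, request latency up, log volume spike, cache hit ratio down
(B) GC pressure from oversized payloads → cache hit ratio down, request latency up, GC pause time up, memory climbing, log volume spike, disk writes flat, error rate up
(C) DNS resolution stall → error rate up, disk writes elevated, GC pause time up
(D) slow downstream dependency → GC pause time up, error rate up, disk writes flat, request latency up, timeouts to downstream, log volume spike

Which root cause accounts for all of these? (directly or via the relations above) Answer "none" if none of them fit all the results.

Testing each hypothesis:
(A) runaway worker thread — disk writes flat -; error rate up +; log volume spike +; timeouts to downstream +; cache hit ratio down +; GC pause time up +; request latency up +
(B) GC pressure from oversized payloads — does not account for timeouts to downstream
(C) DNS resolution stall — disk writes flat -; error rate up +; log volume spike -; timeouts to downstream -; cache hit ratio down -; GC pause time up +; request latency up -
(D) slow downstream dependency — does not account for cache hit ratio down
No candidate is consistent with all observations.

none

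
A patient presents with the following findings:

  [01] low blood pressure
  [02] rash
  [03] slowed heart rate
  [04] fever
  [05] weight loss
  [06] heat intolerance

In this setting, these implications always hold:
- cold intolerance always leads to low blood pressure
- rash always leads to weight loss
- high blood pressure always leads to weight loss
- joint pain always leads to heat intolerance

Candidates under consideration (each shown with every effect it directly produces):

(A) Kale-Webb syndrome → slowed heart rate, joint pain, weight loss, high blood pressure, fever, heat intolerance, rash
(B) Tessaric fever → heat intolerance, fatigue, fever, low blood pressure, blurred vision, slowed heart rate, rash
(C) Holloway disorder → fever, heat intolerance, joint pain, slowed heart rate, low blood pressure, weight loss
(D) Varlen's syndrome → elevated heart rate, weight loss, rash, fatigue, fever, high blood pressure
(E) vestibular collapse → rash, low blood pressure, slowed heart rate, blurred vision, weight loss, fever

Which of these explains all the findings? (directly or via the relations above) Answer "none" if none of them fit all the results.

B

Per-candidate check:
(A) Kale-Webb syndrome — fails on low blood pressure (predicts high blood pressure, not low blood pressure)
(B) Tessaric fever — accounts for every observation (weight loss by rash → weight loss)
(C) Holloway disorder — does not account for rash
(D) Varlen's syndrome — fails on low blood pressure, slowed heart rate, heat intolerance (predicts high blood pressure, not low blood pressure; predicts elevated heart rate, not slowed heart rate)
(E) vestibular collapse — does not account for heat intolerance
(B) is the only candidate with no mismatches.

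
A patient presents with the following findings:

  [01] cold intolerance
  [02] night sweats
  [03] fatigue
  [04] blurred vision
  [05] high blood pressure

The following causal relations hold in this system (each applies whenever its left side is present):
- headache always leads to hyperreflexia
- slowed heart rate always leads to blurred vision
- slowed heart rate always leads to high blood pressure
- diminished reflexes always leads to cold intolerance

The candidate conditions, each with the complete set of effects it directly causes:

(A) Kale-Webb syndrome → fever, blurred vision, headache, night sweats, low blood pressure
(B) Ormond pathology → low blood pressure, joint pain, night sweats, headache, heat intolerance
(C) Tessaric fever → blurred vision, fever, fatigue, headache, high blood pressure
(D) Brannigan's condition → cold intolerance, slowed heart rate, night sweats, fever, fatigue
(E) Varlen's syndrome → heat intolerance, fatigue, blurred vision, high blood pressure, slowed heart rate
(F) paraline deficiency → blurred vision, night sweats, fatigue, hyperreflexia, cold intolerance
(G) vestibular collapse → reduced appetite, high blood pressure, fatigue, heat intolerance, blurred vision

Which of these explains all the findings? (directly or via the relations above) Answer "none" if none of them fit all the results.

D

For each candidate, compare predicted effects to what was observed:
(A) Kale-Webb syndrome — cold intolerance -; night sweats +; fatigue -; blurred vision +; high blood pressure -
(B) Ormond pathology — fails on cold intolerance, fatigue, blurred vision, high blood pressure (predicts heat intolerance, not cold intolerance; predicts low blood pressure, not high blood pressure)
(C) Tessaric fever — does not account for cold intolerance, night sweats
(D) Brannigan's condition — accounts for every observation (blurred vision via slowed heart rate → blurred vision)
(E) Varlen's syndrome — cold intolerance -; night sweats -; fatigue +; blurred vision +; high blood pressure +
(F) paraline deficiency — does not account for high blood pressure
(G) vestibular collapse — cold intolerance -; night sweats -; fatigue +; blurred vision +; high blood pressure +
(D) is the only candidate with no mismatches.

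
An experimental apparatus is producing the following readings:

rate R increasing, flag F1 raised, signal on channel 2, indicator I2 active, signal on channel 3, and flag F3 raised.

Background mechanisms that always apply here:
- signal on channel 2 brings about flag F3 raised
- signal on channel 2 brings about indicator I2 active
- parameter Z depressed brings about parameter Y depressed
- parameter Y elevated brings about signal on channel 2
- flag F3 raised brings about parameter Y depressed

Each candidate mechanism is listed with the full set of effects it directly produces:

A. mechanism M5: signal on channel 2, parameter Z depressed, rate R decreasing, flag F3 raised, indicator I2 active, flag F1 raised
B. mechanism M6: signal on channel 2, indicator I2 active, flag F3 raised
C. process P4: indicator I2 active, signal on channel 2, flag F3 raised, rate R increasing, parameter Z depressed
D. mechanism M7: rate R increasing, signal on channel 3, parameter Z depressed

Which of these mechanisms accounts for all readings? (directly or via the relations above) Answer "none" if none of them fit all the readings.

none

Per-candidate check:
(A) mechanism M5 — rate R increasing ✗; flag F1 raised ✓; signal on channel 2 ✓; indicator I2 active ✓; signal on channel 3 ✗; flag F3 raised ✓
(B) mechanism M6 — does not account for rate R increasing, flag F1 raised, signal on channel 3
(C) process P4 — rate R increasing ✓; flag F1 raised ✗; signal on channel 2 ✓; indicator I2 active ✓; signal on channel 3 ✗; flag F3 raised ✓
(D) mechanism M7 — does not account for flag F1 raised, signal on channel 2, indicator I2 active, flag F3 raised
None of the listed candidates fits everything.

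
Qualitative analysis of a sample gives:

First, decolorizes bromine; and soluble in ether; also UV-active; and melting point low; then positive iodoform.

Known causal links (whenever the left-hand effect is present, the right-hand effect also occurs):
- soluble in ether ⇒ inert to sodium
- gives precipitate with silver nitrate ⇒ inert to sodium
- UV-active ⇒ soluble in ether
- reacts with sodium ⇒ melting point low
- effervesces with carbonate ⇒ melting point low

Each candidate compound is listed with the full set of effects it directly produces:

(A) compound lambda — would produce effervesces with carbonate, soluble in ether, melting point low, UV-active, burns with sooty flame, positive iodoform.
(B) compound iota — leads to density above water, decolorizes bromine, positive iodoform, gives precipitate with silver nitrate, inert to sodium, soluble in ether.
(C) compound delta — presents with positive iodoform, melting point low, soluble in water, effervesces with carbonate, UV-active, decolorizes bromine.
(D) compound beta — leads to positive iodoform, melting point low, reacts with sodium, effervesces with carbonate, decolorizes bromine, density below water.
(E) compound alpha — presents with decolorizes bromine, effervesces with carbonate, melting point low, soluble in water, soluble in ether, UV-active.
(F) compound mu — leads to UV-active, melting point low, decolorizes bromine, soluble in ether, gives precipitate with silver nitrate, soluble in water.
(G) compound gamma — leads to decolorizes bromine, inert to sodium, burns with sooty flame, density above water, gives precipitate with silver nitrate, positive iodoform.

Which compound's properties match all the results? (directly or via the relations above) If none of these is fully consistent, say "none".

Testing each hypothesis:
(A) compound lambda — does not account for decolorizes bromine
(B) compound iota — does not account for UV-active, melting point low
(C) compound delta — accounts for every observation (soluble in ether via UV-active → soluble in ether)
(D) compound beta — decolorizes bromine +; soluble in ether -; UV-active -; melting point low +; positive iodoform +
(E) compound alpha — decolorizes bromine +; soluble in ether +; UV-active +; melting point low +; positive iodoform -
(F) compound mu — decolorizes bromine +; soluble in ether +; UV-active +; melting point low +; positive iodoform -
(G) compound gamma — does not account for soluble in ether, UV-active, melting point low
Only (C) is consistent with every observation.

C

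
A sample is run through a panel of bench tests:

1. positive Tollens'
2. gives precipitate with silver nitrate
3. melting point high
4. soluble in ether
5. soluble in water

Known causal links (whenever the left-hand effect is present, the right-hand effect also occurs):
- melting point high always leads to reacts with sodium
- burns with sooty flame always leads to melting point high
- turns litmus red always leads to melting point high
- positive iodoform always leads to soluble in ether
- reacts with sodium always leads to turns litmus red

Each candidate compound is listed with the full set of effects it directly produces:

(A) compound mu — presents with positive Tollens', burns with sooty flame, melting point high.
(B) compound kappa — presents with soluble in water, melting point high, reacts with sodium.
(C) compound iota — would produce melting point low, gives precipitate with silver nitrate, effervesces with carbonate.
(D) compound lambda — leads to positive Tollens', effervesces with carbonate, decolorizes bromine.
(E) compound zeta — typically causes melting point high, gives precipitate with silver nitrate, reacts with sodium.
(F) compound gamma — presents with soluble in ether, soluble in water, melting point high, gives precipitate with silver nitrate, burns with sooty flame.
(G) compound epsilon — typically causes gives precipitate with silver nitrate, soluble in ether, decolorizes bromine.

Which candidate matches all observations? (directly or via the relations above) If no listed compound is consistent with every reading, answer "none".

none

Testing each hypothesis:
(A) compound mu — positive Tollens' match; gives precipitate with silver nitrate miss; melting point high match; soluble in ether miss; soluble in water miss
(B) compound kappa — positive Tollens' miss; gives precipitate with silver nitrate miss; melting point high match; soluble in ether miss; soluble in water match
(C) compound iota — fails on positive Tollens', melting point high, soluble in ether, soluble in water (predicts melting point low, not melting point high)
(D) compound lambda — positive Tollens' match; gives precipitate with silver nitrate miss; melting point high miss; soluble in ether miss; soluble in water miss
(E) compound zeta — positive Tollens' miss; gives precipitate with silver nitrate match; melting point high match; soluble in ether miss; soluble in water miss
(F) compound gamma — does not account for positive Tollens'
(G) compound epsilon — does not account for positive Tollens', melting point high, soluble in water
None of the listed candidates fits everything.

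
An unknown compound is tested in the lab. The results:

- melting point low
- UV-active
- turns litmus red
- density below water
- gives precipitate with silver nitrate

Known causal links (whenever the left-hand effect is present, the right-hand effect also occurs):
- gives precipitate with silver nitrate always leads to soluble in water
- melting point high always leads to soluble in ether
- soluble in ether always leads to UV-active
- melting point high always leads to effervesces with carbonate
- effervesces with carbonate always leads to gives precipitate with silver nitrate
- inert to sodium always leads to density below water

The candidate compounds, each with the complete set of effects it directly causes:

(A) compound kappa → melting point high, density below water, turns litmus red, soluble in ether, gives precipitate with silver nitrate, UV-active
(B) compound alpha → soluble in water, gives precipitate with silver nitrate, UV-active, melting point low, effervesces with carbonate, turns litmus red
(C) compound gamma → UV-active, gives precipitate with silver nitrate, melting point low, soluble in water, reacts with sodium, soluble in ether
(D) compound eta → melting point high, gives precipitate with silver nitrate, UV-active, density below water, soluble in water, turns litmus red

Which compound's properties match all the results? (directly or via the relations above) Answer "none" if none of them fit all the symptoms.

Testing each hypothesis:
(A) compound kappa — fails on melting point low (predicts melting point high, not melting point low)
(B) compound alpha — does not account for density below water
(C) compound gamma — melting point low ✓; UV-active ✓; turns litmus red ✗; density below water ✗; gives precipitate with silver nitrate ✓
(D) compound eta — melting point low ✗; UV-active ✓; turns litmus red ✓; density below water ✓; gives precipitate with silver nitrate ✓
Every candidate fails on at least one observation.

none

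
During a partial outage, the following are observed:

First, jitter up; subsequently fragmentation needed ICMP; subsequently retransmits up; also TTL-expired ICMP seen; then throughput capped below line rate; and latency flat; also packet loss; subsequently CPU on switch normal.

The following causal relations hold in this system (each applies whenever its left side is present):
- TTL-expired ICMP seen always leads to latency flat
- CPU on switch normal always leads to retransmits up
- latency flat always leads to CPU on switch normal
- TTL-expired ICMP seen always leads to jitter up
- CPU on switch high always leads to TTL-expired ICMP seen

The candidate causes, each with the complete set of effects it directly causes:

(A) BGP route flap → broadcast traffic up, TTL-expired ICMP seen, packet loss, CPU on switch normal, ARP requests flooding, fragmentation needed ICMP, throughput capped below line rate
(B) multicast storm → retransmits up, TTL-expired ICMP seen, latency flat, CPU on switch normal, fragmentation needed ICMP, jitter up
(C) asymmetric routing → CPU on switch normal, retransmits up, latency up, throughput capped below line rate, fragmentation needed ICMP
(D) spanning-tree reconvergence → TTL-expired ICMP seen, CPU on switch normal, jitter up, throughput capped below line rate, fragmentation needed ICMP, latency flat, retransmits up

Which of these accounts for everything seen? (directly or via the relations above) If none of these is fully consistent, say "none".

Checking each candidate against the observations:
(A) BGP route flap — accounts for every observation (jitter up by TTL-expired ICMP seen → jitter up)
(B) multicast storm — does not account for throughput capped below line rate, packet loss
(C) asymmetric routing — fails on jitter up, TTL-expired ICMP seen, latency flat, packet loss (predicts latency up, not latency flat)
(D) spanning-tree reconvergence — jitter up match; fragmentation needed ICMP match; retransmits up match; TTL-expired ICMP seen match; throughput capped below line rate match; latency flat match; packet loss miss; CPU on switch normal match
(A) alone accounts for all the evidence.

A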